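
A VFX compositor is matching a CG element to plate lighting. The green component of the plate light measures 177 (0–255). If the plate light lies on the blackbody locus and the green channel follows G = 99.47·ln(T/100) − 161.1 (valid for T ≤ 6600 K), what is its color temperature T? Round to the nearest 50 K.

3000 K

ln t = (177 + 161.1) / 99.47 = 3.3990.
t = e^3.3990 = 29.935.
T = 100·t = 2993 K → 3000 K to the nearest 50 K.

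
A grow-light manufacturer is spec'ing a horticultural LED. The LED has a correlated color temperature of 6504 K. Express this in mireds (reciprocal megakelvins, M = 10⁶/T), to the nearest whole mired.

M = 10⁶ / 6504 = 153.752 → 154 mireds.

154 mireds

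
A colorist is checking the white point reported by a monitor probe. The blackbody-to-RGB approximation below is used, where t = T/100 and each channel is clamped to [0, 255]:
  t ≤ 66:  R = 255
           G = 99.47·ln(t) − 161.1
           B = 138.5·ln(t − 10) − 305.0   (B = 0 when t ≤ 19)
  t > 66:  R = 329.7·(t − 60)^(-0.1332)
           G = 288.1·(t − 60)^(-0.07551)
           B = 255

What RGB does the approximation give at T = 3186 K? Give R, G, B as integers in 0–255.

R=255, G=183, B=122

t = 3186/100 = 31.86; the t ≤ 66 branch applies.
R = 255 by definition for t ≤ 66.
G = 99.47·ln 31.86 − 161.1 = 99.47·3.4614 − 161.1 = 183.201.
B = 138.5·ln(31.86 − 10) − 305.0 = 138.5·ln 21.86 − 305.0 = 138.5·3.0847 − 305.0 = 122.225.
Rounded: (255, 183, 122).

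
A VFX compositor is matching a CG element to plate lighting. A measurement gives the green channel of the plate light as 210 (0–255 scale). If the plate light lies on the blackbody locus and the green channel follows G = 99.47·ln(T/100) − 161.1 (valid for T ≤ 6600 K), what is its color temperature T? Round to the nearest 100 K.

4200 K

ln t = (210 + 161.1) / 99.47 = 3.7308.
t = e^3.7308 = 41.711.
T = 100·t = 4171 K → 4200 K to the nearest 100 K.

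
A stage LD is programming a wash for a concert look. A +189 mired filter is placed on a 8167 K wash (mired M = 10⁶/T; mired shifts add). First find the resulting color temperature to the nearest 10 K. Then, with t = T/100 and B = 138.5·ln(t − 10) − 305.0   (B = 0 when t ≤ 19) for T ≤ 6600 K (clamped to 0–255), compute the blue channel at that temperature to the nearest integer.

M_in = 10⁶/8167 = 122.44; M_out = 122.44 + (+189) = 311.44.
T_out = 10⁶/311.44 = 3210.9 K → 3210 K; t = 32.1.
B = 138.5·ln(32.1 − 10) − 305.0 = 138.5·ln 22.1 − 305.0 = 138.5·3.0956 − 305.0 = 123.737.
Rounded: 124.

124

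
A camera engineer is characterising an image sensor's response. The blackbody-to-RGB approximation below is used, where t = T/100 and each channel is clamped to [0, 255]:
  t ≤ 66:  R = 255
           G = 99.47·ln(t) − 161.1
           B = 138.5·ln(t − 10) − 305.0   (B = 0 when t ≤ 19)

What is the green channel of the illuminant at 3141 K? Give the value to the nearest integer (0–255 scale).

t = 3141/100 = 31.41; the t ≤ 66 branch applies.
G = 99.47·ln 31.41 − 161.1 = 99.47·3.4471 − 161.1 = 181.786.
Rounded: 182.

182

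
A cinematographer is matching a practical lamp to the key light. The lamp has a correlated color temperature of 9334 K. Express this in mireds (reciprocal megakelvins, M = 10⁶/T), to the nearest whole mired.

M = 10⁶ / 9334 = 107.135 → 107 mireds.

107 mireds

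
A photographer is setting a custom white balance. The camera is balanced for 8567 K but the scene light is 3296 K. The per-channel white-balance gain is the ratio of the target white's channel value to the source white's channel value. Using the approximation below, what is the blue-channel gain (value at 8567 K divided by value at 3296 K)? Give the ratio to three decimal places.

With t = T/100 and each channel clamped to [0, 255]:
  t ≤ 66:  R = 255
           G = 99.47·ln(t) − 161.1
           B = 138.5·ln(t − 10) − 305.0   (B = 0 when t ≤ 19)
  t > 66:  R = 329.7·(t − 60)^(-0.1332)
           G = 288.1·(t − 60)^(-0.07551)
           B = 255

At 3296 K (t = 32.96):
  B = 138.5·ln(32.96 − 10) − 305.0 = 138.5·ln 22.96 − 305.0 = 138.5·3.1338 − 305.0 = 129.025.
At 8567 K (t = 85.67):
  B = 255 by definition for t > 66.
Gain = 255.000 / 129.025 = 1.9764 → 1.976.

1.976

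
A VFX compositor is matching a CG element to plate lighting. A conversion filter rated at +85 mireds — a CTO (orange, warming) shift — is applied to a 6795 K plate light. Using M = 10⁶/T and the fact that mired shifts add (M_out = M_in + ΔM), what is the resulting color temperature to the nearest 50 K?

M_in = 10⁶/6795 = 147.17 mireds.
M_out = 147.17 + (+85) = 232.17 mireds.
T_out = 10⁶/232.17 = 4307.2 K → 4300 K.

4300 K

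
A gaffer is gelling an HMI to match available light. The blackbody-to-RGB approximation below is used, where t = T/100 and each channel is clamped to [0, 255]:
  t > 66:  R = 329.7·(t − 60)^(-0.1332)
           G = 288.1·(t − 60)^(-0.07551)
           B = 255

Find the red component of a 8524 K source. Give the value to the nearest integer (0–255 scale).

t = 8524/100 = 85.24; the t > 66 branch applies.
R = 329.7·(85.24 − 60)^(-0.1332) = 329.7·25.24^(-0.1332) = 329.7·0.65049 = 214.467.
Rounded: 214.

214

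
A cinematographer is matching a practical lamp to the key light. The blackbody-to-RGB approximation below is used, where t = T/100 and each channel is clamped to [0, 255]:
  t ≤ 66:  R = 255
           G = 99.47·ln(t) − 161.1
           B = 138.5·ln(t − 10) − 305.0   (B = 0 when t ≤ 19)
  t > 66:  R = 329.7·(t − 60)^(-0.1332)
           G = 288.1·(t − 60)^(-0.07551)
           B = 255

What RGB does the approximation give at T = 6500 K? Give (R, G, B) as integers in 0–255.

(255, 254, 250)

t = 6500/100 = 65; the t ≤ 66 branch applies.
R = 255 by definition for t ≤ 66.
G = 99.47·ln 65 − 161.1 = 99.47·4.1744 − 161.1 = 254.126.
B = 138.5·ln(65 − 10) − 305.0 = 138.5·ln 55 − 305.0 = 138.5·4.0073 − 305.0 = 250.016.
Rounded: (255, 254, 250).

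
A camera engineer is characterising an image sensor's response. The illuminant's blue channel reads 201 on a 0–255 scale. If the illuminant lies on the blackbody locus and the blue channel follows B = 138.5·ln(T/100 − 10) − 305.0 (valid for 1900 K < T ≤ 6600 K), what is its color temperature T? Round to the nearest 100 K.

4900 K

ln(t − 10) = (201 + 305.0) / 138.5 = 3.6534.
t − 10 = e^3.6534 = 38.607, so t = 48.607.
T = 100·t = 4861 K → 4900 K to the nearest 100 K.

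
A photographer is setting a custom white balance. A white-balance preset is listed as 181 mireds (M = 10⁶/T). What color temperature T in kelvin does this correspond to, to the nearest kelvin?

5525 K

T = 10⁶ / 181 = 5524.86 K → 5525 K.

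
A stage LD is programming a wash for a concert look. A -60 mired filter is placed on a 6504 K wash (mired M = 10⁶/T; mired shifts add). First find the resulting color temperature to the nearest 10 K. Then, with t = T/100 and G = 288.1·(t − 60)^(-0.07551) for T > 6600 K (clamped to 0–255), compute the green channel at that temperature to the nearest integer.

216

M_in = 10⁶/6504 = 153.75; M_out = 153.75 + (-60) = 93.75.
T_out = 10⁶/93.75 = 10666.5 K → 10670 K; t = 106.7.
G = 288.1·(106.7 − 60)^(-0.07551) = 288.1·46.7^(-0.07551) = 288.1·0.74808 = 215.523.
Rounded: 216.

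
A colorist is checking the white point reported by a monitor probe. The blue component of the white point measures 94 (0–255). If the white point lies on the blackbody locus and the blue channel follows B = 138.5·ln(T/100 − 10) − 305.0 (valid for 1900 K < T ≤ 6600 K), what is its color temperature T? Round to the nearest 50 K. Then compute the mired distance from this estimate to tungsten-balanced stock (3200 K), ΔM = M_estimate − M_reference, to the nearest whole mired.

+45 mireds

ln(t − 10) = (94 + 305.0) / 138.5 = 2.8809.
t − 10 = e^2.8809 = 17.830, so t = 27.830.
T = 100·t = 2783 K → 2800 K to the nearest 50 K.
M_estimate = 10⁶/2800 = 357.14; M_reference = 10⁶/3200 = 312.50.
ΔM = 357.14 − 312.50 = 44.64 → +45 mireds.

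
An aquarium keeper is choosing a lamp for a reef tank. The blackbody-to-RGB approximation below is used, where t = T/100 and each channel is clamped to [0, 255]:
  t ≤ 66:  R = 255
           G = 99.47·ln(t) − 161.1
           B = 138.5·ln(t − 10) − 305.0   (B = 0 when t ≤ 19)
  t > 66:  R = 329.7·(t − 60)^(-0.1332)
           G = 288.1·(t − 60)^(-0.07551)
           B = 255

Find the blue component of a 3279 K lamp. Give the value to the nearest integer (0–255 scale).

128

t = 3279/100 = 32.79; the t ≤ 66 branch applies.
B = 138.5·ln(32.79 − 10) − 305.0 = 138.5·ln 22.79 − 305.0 = 138.5·3.1263 − 305.0 = 127.996.
Rounded: 128.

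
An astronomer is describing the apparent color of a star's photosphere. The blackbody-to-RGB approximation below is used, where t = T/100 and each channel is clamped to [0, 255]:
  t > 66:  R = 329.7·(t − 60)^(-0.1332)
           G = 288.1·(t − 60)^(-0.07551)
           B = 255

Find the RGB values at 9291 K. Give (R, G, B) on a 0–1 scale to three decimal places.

(0.812, 0.868, 1.000)

t = 9291/100 = 92.91; the t > 66 branch applies.
R = 329.7·(92.91 − 60)^(-0.1332) = 329.7·32.91^(-0.1332) = 329.7·0.62790 = 207.019.
G = 288.1·(92.91 − 60)^(-0.07551) = 288.1·32.91^(-0.07551) = 288.1·0.76812 = 221.294.
B = 255 by definition for t > 66.
Dividing each by 255: (0.8118, 0.8678, 1.0000) → (0.812, 0.868, 1.000).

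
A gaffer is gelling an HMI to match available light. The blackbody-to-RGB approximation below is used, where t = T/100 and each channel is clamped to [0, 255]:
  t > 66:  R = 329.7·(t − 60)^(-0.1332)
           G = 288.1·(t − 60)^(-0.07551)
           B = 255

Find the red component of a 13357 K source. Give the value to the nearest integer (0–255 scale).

186

t = 13357/100 = 133.57; the t > 66 branch applies.
R = 329.7·(133.57 − 60)^(-0.1332) = 329.7·73.57^(-0.1332) = 329.7·0.56410 = 185.983.
Rounded: 186.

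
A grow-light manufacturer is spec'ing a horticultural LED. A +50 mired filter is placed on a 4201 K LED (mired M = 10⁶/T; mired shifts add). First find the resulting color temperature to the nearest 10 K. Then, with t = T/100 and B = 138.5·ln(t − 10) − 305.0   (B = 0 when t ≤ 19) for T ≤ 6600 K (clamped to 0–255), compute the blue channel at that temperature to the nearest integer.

M_in = 10⁶/4201 = 238.04; M_out = 238.04 + (+50) = 288.04.
T_out = 10⁶/288.04 = 3471.8 K → 3470 K; t = 34.7.
B = 138.5·ln(34.7 − 10) − 305.0 = 138.5·ln 24.7 − 305.0 = 138.5·3.2068 − 305.0 = 139.142.
Rounded: 139.

139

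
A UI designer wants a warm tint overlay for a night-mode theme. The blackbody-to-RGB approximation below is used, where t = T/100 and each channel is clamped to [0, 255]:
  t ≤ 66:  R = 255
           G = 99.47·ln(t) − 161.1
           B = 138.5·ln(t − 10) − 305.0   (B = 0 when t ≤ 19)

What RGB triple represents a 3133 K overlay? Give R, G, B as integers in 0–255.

t = 3133/100 = 31.33; the t ≤ 66 branch applies.
R = 255 by definition for t ≤ 66.
G = 99.47·ln 31.33 − 161.1 = 99.47·3.4446 − 161.1 = 181.532.
B = 138.5·ln(31.33 − 10) − 305.0 = 138.5·ln 21.33 − 305.0 = 138.5·3.0601 − 305.0 = 118.826.
Rounded: (255, 182, 119).

R=255, G=182, B=119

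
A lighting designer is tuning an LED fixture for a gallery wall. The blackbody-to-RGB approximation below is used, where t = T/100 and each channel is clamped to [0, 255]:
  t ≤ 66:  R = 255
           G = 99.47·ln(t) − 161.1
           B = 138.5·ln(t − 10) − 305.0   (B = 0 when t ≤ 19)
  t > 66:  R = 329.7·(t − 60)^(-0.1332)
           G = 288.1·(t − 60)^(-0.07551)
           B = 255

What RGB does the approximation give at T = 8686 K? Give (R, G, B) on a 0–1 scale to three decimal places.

(0.834, 0.881, 1.000)

t = 8686/100 = 86.86; the t > 66 branch applies.
R = 329.7·(86.86 − 60)^(-0.1332) = 329.7·26.86^(-0.1332) = 329.7·0.64512 = 212.697.
G = 288.1·(86.86 − 60)^(-0.07551) = 288.1·26.86^(-0.07551) = 288.1·0.77999 = 224.715.
B = 255 by definition for t > 66.
Dividing each by 255: (0.8341, 0.8812, 1.0000) → (0.834, 0.881, 1.000).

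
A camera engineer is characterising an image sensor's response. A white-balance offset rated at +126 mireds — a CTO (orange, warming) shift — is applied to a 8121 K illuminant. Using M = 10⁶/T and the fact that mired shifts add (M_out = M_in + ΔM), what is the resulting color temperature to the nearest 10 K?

4010 K

M_in = 10⁶/8121 = 123.14 mireds.
M_out = 123.14 + (+126) = 249.14 mireds.
T_out = 10⁶/249.14 = 4013.8 K → 4010 K.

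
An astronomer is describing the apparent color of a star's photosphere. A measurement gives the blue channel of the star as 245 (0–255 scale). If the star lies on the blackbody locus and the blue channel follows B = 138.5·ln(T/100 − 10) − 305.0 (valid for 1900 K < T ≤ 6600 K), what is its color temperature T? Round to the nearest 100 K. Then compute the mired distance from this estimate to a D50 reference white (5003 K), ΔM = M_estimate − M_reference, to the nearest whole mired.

ln(t − 10) = (245 + 305.0) / 138.5 = 3.9711.
t − 10 = e^3.9711 = 53.044, so t = 63.044.
T = 100·t = 6304 K → 6300 K to the nearest 100 K.
M_estimate = 10⁶/6300 = 158.73; M_reference = 10⁶/5003 = 199.88.
ΔM = 158.73 − 199.88 = -41.15 → -41 mireds.

-41 mireds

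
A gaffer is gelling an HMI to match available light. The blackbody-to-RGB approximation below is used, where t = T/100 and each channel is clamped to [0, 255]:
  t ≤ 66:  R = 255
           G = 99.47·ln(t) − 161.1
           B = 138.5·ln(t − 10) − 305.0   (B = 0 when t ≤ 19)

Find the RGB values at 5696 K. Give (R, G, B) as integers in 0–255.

(255, 241, 228)

t = 5696/100 = 56.96; the t ≤ 66 branch applies.
R = 255 by definition for t ≤ 66.
G = 99.47·ln 56.96 − 161.1 = 99.47·4.0423 − 161.1 = 240.992.
B = 138.5·ln(56.96 − 10) − 305.0 = 138.5·ln 46.96 − 305.0 = 138.5·3.8493 − 305.0 = 228.128.
Rounded: (255, 241, 228).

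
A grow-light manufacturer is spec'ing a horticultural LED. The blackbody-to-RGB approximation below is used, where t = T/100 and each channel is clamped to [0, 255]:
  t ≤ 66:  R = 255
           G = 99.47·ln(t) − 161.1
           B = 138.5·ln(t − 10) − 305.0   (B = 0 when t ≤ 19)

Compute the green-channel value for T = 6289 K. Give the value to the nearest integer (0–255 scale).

251

t = 6289/100 = 62.89; the t ≤ 66 branch applies.
G = 99.47·ln 62.89 − 161.1 = 99.47·4.1414 − 161.1 = 250.844.
Rounded: 251.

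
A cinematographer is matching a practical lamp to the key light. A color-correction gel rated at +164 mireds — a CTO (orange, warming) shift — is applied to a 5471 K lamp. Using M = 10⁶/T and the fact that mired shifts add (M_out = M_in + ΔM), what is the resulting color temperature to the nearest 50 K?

2900 K

M_in = 10⁶/5471 = 182.78 mireds.
M_out = 182.78 + (+164) = 346.78 mireds.
T_out = 10⁶/346.78 = 2883.7 K → 2900 K.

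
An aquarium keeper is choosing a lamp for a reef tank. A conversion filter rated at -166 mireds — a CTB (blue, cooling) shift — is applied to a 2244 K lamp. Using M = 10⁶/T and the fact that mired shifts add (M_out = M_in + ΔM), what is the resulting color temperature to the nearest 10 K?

M_in = 10⁶/2244 = 445.63 mireds.
M_out = 445.63 + (-166) = 279.63 mireds.
T_out = 10⁶/279.63 = 3576.1 K → 3580 K.

3580 K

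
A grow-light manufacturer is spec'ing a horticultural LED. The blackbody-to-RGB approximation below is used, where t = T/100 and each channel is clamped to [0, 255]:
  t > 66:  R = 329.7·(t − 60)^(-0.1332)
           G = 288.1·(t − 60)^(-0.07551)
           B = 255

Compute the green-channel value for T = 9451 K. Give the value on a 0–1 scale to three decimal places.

0.865

t = 9451/100 = 94.51; the t > 66 branch applies.
G = 288.1·(94.51 − 60)^(-0.07551) = 288.1·34.51^(-0.07551) = 288.1·0.76537 = 220.502.
On a 0–1 scale: 220.502/255 = 0.8647 → 0.865.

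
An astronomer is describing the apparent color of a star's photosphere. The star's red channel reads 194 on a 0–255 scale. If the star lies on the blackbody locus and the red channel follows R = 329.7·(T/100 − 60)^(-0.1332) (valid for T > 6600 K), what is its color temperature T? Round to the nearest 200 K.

11400 K

(t − 60)^(-0.1332) = 194/329.7 = 0.58841.
t − 60 = 0.58841^(1/-0.1332) = 0.58841^(-7.508) = 53.593, so t = 113.593.
T = 100·t = 11359 K → 11400 K to the nearest 200 K.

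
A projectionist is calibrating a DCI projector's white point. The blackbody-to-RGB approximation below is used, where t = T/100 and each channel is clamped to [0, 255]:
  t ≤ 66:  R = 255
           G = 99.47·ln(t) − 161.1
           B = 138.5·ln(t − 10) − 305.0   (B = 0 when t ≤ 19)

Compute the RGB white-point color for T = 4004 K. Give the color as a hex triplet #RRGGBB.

t = 4004/100 = 40.04; the t ≤ 66 branch applies.
R = 255 by definition for t ≤ 66.
G = 99.47·ln 40.04 − 161.1 = 99.47·3.6899 − 161.1 = 205.932.
B = 138.5·ln(40.04 − 10) − 305.0 = 138.5·ln 30.04 − 305.0 = 138.5·3.4025 − 305.0 = 166.250.
Rounded: (255, 206, 166).
In hex: #FFCEA6.

#FFCEA6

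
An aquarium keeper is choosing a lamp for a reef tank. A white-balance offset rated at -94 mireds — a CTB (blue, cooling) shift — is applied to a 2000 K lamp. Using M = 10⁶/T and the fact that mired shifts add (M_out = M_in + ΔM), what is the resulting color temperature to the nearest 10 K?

2460 K

M_in = 10⁶/2000 = 500.00 mireds.
M_out = 500.00 + (-94) = 406.00 mireds.
T_out = 10⁶/406.00 = 2463.1 K → 2460 K.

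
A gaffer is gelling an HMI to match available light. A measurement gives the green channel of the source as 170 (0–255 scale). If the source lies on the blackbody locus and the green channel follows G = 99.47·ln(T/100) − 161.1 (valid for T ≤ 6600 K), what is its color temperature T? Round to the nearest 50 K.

ln t = (170 + 161.1) / 99.47 = 3.3286.
t = e^3.3286 = 27.900.
T = 100·t = 2790 K → 2800 K to the nearest 50 K.

2800 K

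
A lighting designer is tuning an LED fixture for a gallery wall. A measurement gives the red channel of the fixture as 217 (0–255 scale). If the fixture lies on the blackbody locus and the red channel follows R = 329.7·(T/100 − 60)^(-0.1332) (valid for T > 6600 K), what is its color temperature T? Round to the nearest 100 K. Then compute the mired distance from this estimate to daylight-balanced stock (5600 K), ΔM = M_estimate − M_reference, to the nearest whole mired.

-58 mireds

(t − 60)^(-0.1332) = 217/329.7 = 0.65817.
t − 60 = 0.65817^(1/-0.1332) = 0.65817^(-7.508) = 23.110, so t = 83.110.
T = 100·t = 8311 K → 8300 K to the nearest 100 K.
M_estimate = 10⁶/8300 = 120.48; M_reference = 10⁶/5600 = 178.57.
ΔM = 120.48 − 178.57 = -58.09 → -58 mireds.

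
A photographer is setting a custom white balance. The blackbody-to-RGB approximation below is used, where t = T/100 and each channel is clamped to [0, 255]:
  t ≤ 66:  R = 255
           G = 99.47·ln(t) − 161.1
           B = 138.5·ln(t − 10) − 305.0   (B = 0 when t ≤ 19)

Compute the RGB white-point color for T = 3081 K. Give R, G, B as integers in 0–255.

R=255, G=180, B=115

t = 3081/100 = 30.81; the t ≤ 66 branch applies.
R = 255 by definition for t ≤ 66.
G = 99.47·ln 30.81 − 161.1 = 99.47·3.4278 − 161.1 = 179.867.
B = 138.5·ln(30.81 − 10) − 305.0 = 138.5·ln 20.81 − 305.0 = 138.5·3.0354 − 305.0 = 115.408.
Rounded: (255, 180, 115).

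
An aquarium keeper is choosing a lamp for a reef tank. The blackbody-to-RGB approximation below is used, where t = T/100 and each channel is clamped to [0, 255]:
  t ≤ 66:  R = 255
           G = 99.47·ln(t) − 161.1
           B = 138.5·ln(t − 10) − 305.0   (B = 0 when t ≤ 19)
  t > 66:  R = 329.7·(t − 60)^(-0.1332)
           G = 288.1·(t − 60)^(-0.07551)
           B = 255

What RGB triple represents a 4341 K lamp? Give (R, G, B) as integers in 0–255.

(255, 214, 181)

t = 4341/100 = 43.41; the t ≤ 66 branch applies.
R = 255 by definition for t ≤ 66.
G = 99.47·ln 43.41 − 161.1 = 99.47·3.7707 − 161.1 = 213.971.
B = 138.5·ln(43.41 − 10) − 305.0 = 138.5·ln 33.41 − 305.0 = 138.5·3.5089 − 305.0 = 180.976.
Rounded: (255, 214, 181).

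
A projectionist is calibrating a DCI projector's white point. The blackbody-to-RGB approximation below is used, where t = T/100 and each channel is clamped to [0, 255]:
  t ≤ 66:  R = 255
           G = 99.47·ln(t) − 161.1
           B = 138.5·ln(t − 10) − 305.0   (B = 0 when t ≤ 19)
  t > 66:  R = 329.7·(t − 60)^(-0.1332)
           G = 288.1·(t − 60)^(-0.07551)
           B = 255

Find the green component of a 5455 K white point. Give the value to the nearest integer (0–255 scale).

237

t = 5455/100 = 54.55; the t ≤ 66 branch applies.
G = 99.47·ln 54.55 − 161.1 = 99.47·3.9991 − 161.1 = 236.692.
Rounded: 237.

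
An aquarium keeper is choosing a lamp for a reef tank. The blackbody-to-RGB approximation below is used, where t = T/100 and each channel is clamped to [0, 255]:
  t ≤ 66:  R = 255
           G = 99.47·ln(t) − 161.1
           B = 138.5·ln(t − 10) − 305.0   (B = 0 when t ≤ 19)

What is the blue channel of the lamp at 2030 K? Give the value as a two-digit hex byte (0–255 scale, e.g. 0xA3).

t = 2030/100 = 20.3; the t ≤ 66 branch applies.
B = 138.5·ln(20.3 − 10) − 305.0 = 138.5·ln 10.3 − 305.0 = 138.5·2.3321 − 305.0 = 18.002.
Rounded: 18; in hex, 0x12.

0x12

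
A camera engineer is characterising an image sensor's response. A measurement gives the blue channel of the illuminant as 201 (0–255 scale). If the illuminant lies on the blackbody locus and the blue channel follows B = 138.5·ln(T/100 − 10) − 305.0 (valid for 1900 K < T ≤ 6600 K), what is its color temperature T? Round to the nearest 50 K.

4850 K

ln(t − 10) = (201 + 305.0) / 138.5 = 3.6534.
t − 10 = e^3.6534 = 38.607, so t = 48.607.
T = 100·t = 4861 K → 4850 K to the nearest 50 K.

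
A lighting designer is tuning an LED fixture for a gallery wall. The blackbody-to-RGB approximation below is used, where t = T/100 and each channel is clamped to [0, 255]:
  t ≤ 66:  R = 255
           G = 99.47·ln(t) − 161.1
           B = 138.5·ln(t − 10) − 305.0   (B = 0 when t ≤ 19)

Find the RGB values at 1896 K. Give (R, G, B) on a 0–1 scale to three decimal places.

t = 1896/100 = 18.96; the t ≤ 66 branch applies.
R = 255 by definition for t ≤ 66.
G = 99.47·ln 18.96 − 161.1 = 99.47·2.9423 − 161.1 = 131.574.
t = 18.96 ≤ 19, so B = 0.
Dividing each by 255: (1.0000, 0.5160, 0.0000) → (1.000, 0.516, 0.000).

(1.000, 0.516, 0.000)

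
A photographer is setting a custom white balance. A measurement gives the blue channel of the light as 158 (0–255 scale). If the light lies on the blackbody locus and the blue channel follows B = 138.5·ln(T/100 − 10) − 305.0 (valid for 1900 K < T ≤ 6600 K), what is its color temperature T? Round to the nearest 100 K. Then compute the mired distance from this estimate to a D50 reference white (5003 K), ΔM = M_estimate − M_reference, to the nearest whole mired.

+63 mireds

ln(t − 10) = (158 + 305.0) / 138.5 = 3.3430.
t − 10 = e^3.3430 = 28.303, so t = 38.303.
T = 100·t = 3830 K → 3800 K to the nearest 100 K.
M_estimate = 10⁶/3800 = 263.16; M_reference = 10⁶/5003 = 199.88.
ΔM = 263.16 − 199.88 = 63.28 → +63 mireds.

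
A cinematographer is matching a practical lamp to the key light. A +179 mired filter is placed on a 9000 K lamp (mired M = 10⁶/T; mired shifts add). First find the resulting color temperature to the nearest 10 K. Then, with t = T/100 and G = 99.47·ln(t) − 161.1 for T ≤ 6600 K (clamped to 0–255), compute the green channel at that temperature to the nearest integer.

M_in = 10⁶/9000 = 111.11; M_out = 111.11 + (+179) = 290.11.
T_out = 10⁶/290.11 = 3447.0 K → 3450 K; t = 34.5.
G = 99.47·ln 34.5 − 161.1 = 99.47·3.5410 − 161.1 = 191.119.
Rounded: 191.

191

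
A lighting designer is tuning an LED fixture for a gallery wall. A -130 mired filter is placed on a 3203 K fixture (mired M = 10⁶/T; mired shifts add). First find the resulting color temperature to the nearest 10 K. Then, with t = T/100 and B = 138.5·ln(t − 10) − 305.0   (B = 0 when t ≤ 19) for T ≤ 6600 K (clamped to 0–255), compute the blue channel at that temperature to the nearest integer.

222

M_in = 10⁶/3203 = 312.21; M_out = 312.21 + (-130) = 182.21.
T_out = 10⁶/182.21 = 5488.3 K → 5490 K; t = 54.9.
B = 138.5·ln(54.9 − 10) − 305.0 = 138.5·ln 44.9 − 305.0 = 138.5·3.8044 − 305.0 = 221.915.
Rounded: 222.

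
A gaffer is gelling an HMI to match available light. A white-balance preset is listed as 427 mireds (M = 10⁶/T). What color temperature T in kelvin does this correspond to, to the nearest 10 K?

2340 K

T = 10⁶ / 427 = 2341.92 K → 2340 K.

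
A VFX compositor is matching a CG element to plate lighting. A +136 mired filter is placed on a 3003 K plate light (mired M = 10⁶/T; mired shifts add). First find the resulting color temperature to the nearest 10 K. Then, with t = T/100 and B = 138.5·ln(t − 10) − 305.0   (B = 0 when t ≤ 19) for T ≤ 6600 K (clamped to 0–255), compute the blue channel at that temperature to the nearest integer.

M_in = 10⁶/3003 = 333.00; M_out = 333.00 + (+136) = 469.00.
T_out = 10⁶/469.00 = 2132.2 K → 2130 K; t = 21.3.
B = 138.5·ln(21.3 − 10) − 305.0 = 138.5·ln 11.3 − 305.0 = 138.5·2.4248 − 305.0 = 30.835.
Rounded: 31.

31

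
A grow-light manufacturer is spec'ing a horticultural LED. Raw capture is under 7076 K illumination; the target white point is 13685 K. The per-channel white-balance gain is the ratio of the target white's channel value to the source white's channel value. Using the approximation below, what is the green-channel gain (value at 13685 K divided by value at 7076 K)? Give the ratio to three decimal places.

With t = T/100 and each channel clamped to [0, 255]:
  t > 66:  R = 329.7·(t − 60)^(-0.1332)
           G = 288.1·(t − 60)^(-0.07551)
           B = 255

At 7076 K (t = 70.76):
  G = 288.1·(70.76 − 60)^(-0.07551) = 288.1·10.76^(-0.07551) = 288.1·0.83577 = 240.786.
At 13685 K (t = 136.85):
  G = 288.1·(136.85 − 60)^(-0.07551) = 288.1·76.85^(-0.07551) = 288.1·0.72047 = 207.567.
Gain = 207.567 / 240.786 = 0.8620 → 0.862.

0.862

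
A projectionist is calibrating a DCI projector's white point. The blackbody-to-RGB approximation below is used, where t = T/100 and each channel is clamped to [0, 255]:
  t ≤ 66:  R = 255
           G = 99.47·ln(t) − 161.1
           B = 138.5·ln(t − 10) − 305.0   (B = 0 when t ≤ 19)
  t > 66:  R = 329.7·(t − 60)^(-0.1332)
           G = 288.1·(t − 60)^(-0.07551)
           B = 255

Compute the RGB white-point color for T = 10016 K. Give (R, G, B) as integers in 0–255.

t = 10016/100 = 100.16; the t > 66 branch applies.
R = 329.7·(100.16 − 60)^(-0.1332) = 329.7·40.16^(-0.1332) = 329.7·0.61147 = 201.601.
G = 288.1·(100.16 − 60)^(-0.07551) = 288.1·40.16^(-0.07551) = 288.1·0.75665 = 217.992.
B = 255 by definition for t > 66.
Rounded: (202, 218, 255).

(202, 218, 255)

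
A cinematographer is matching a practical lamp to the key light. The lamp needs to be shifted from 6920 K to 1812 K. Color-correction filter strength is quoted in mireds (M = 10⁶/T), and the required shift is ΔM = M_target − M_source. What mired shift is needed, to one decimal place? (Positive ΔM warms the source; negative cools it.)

M_source = 10⁶/6920 = 144.509; M_target = 10⁶/1812 = 551.876.
ΔM = 551.876 − 144.509 = 407.368 → +407.4 mireds, a warming shift.

+407.4 mireds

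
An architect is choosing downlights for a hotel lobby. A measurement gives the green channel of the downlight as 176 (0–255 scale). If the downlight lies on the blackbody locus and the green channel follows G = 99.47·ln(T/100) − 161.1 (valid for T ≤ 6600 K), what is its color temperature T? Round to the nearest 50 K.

2950 K

ln t = (176 + 161.1) / 99.47 = 3.3890.
t = e^3.3890 = 29.635.
T = 100·t = 2964 K → 2950 K to the nearest 50 K.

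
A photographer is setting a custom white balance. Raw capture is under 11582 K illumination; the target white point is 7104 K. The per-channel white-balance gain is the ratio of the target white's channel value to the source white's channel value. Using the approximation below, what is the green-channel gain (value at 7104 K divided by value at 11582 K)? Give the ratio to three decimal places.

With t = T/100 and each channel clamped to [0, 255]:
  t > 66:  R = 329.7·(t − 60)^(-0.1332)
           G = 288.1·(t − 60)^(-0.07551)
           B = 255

1.130

At 11582 K (t = 115.82):
  G = 288.1·(115.82 − 60)^(-0.07551) = 288.1·55.82^(-0.07551) = 288.1·0.73807 = 212.639.
At 7104 K (t = 71.04):
  G = 288.1·(71.04 − 60)^(-0.07551) = 288.1·11.04^(-0.07551) = 288.1·0.83415 = 240.319.
Gain = 240.319 / 212.639 = 1.1302 → 1.130.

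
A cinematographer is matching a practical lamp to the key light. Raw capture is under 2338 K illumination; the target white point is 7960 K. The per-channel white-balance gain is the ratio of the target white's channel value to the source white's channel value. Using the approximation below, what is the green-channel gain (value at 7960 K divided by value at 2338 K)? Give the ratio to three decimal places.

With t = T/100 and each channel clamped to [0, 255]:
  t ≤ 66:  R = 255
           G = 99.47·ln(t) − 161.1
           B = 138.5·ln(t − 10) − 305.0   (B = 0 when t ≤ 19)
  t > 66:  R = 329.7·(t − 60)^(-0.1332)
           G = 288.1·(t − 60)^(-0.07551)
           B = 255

At 2338 K (t = 23.38):
  G = 99.47·ln 23.38 − 161.1 = 99.47·3.1519 − 161.1 = 152.418.
At 7960 K (t = 79.6):
  G = 288.1·(79.6 − 60)^(-0.07551) = 288.1·19.6^(-0.07551) = 288.1·0.79877 = 230.126.
Gain = 230.126 / 152.418 = 1.5098 → 1.510.

1.510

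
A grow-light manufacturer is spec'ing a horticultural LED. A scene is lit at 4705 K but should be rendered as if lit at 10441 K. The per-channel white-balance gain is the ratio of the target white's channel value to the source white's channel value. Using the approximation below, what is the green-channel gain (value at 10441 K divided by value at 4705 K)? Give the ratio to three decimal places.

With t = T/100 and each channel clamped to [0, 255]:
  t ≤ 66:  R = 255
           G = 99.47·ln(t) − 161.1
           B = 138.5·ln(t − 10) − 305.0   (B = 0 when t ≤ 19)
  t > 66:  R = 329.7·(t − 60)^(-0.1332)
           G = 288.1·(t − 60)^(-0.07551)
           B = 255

0.975

At 4705 K (t = 47.05):
  G = 99.47·ln 47.05 − 161.1 = 99.47·3.8512 − 161.1 = 221.980.
At 10441 K (t = 104.41):
  G = 288.1·(104.41 − 60)^(-0.07551) = 288.1·44.41^(-0.07551) = 288.1·0.75093 = 216.343.
Gain = 216.343 / 221.980 = 0.9746 → 0.975.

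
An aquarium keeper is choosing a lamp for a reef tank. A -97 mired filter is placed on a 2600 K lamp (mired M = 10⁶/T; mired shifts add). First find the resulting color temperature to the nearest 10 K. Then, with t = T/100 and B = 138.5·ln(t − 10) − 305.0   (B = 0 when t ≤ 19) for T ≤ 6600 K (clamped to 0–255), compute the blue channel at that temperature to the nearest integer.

140

M_in = 10⁶/2600 = 384.62; M_out = 384.62 + (-97) = 287.62.
T_out = 10⁶/287.62 = 3476.9 K → 3480 K; t = 34.8.
B = 138.5·ln(34.8 − 10) − 305.0 = 138.5·ln 24.8 − 305.0 = 138.5·3.2108 − 305.0 = 139.702.
Rounded: 140.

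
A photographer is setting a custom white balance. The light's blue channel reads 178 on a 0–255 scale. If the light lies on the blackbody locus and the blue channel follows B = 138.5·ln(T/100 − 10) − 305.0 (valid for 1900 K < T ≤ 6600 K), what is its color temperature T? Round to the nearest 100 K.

4300 K

ln(t − 10) = (178 + 305.0) / 138.5 = 3.4874.
t − 10 = e^3.4874 = 32.700, so t = 42.700.
T = 100·t = 4270 K → 4300 K to the nearest 100 K.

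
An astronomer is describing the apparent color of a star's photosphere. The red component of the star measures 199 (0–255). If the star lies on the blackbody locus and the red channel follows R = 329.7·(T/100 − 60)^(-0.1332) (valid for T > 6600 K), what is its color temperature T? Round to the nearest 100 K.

10400 K

(t − 60)^(-0.1332) = 199/329.7 = 0.60358.
t − 60 = 0.60358^(1/-0.1332) = 0.60358^(-7.508) = 44.273, so t = 104.273.
T = 100·t = 10427 K → 10400 K to the nearest 100 K.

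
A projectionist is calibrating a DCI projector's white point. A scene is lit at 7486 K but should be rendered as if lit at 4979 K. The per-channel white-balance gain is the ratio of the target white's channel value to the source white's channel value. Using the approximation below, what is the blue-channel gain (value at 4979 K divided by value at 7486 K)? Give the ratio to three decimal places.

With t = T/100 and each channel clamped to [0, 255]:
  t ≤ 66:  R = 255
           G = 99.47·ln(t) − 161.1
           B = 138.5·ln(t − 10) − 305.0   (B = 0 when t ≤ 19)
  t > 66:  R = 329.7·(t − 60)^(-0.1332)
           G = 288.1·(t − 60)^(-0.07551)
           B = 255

At 7486 K (t = 74.86):
  B = 255 by definition for t > 66.
At 4979 K (t = 49.79):
  B = 138.5·ln(49.79 − 10) − 305.0 = 138.5·ln 39.79 − 305.0 = 138.5·3.6836 − 305.0 = 205.181.
Gain = 205.181 / 255.000 = 0.8046 → 0.805.

0.805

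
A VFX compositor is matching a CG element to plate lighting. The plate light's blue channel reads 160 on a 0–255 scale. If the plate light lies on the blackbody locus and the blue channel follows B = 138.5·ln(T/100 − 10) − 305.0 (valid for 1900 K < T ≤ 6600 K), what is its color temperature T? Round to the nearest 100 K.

ln(t − 10) = (160 + 305.0) / 138.5 = 3.3574.
t − 10 = e^3.3574 = 28.714, so t = 38.714.
T = 100·t = 3871 K → 3900 K to the nearest 100 K.

3900 K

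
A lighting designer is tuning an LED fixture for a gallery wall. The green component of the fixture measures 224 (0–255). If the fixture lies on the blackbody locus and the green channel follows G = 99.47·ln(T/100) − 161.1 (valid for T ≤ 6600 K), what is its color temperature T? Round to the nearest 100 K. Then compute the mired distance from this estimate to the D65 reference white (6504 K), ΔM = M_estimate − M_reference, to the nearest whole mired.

ln t = (224 + 161.1) / 99.47 = 3.8715.
t = e^3.8715 = 48.015.
T = 100·t = 4802 K → 4800 K to the nearest 100 K.
M_estimate = 10⁶/4800 = 208.33; M_reference = 10⁶/6504 = 153.75.
ΔM = 208.33 − 153.75 = 54.58 → +55 mireds.

+55 mireds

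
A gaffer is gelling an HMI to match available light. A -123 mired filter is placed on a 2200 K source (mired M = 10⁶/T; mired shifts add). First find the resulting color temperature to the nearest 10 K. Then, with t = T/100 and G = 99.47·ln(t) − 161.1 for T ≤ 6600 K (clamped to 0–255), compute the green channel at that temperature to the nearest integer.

178

M_in = 10⁶/2200 = 454.55; M_out = 454.55 + (-123) = 331.55.
T_out = 10⁶/331.55 = 3016.2 K → 3020 K; t = 30.2.
G = 99.47·ln 30.2 − 161.1 = 99.47·3.4078 − 161.1 = 177.878.
Rounded: 178.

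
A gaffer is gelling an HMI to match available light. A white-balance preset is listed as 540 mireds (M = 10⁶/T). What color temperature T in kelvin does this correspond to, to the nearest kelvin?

T = 10⁶ / 540 = 1851.85 K → 1852 K.

1852 K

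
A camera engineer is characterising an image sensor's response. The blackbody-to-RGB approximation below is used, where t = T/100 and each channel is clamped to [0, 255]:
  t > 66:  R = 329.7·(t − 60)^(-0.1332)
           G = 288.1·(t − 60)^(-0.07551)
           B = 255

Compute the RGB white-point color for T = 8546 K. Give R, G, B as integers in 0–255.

t = 8546/100 = 85.46; the t > 66 branch applies.
R = 329.7·(85.46 − 60)^(-0.1332) = 329.7·25.46^(-0.1332) = 329.7·0.64974 = 214.219.
G = 288.1·(85.46 − 60)^(-0.07551) = 288.1·25.46^(-0.07551) = 288.1·0.78315 = 225.625.
B = 255 by definition for t > 66.
Rounded: (214, 226, 255).

R=214, G=226, B=255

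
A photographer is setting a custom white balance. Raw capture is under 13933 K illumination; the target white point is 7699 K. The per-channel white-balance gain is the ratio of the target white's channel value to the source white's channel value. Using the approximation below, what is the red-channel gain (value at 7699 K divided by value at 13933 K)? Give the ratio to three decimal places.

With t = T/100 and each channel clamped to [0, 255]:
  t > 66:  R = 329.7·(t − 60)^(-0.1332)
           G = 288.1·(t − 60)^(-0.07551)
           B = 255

1.228

At 13933 K (t = 139.33):
  R = 329.7·(139.33 − 60)^(-0.1332) = 329.7·79.33^(-0.1332) = 329.7·0.55846 = 184.125.
At 7699 K (t = 76.99):
  R = 329.7·(76.99 − 60)^(-0.1332) = 329.7·16.99^(-0.1332) = 329.7·0.68571 = 226.077.
Gain = 226.077 / 184.125 = 1.2278 → 1.228.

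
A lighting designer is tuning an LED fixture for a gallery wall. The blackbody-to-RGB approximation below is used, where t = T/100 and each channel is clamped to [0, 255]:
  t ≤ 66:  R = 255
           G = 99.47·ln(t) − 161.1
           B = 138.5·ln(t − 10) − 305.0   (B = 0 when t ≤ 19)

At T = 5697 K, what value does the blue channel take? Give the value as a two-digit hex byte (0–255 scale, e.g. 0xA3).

t = 5697/100 = 56.97; the t ≤ 66 branch applies.
B = 138.5·ln(56.97 − 10) − 305.0 = 138.5·ln 46.97 − 305.0 = 138.5·3.8495 − 305.0 = 228.157.
Rounded: 228; in hex, 0xE4.

0xE4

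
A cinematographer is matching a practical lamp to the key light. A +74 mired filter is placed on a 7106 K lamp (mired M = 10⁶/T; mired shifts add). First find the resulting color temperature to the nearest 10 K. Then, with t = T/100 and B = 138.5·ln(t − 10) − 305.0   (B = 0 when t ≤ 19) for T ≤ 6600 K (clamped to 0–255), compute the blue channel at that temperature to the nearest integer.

M_in = 10⁶/7106 = 140.73; M_out = 140.73 + (+74) = 214.73.
T_out = 10⁶/214.73 = 4657.1 K → 4660 K; t = 46.6.
B = 138.5·ln(46.6 − 10) − 305.0 = 138.5·ln 36.6 − 305.0 = 138.5·3.6000 − 305.0 = 193.607.
Rounded: 194.

194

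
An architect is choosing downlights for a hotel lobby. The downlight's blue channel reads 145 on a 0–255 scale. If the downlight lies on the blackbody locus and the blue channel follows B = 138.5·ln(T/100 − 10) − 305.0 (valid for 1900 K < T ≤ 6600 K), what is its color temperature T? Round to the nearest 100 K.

3600 K

ln(t − 10) = (145 + 305.0) / 138.5 = 3.2491.
t − 10 = e^3.2491 = 25.767, so t = 35.767.
T = 100·t = 3577 K → 3600 K to the nearest 100 K.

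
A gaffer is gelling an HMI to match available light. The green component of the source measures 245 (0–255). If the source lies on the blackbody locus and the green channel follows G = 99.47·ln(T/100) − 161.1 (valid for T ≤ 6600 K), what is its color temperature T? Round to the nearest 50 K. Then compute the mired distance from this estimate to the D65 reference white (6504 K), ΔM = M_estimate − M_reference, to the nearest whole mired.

+14 mireds

ln t = (245 + 161.1) / 99.47 = 4.0826.
t = e^4.0826 = 59.302.
T = 100·t = 5930 K → 5950 K to the nearest 50 K.
M_estimate = 10⁶/5950 = 168.07; M_reference = 10⁶/6504 = 153.75.
ΔM = 168.07 − 153.75 = 14.32 → +14 mireds.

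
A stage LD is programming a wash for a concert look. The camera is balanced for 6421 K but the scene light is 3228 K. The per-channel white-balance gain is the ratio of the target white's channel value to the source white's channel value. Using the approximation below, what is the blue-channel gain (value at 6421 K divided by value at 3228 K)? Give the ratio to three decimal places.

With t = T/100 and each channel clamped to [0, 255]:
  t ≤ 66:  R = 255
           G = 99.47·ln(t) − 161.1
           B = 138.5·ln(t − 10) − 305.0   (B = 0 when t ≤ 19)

1.986

At 3228 K (t = 32.28):
  B = 138.5·ln(32.28 − 10) − 305.0 = 138.5·ln 22.28 − 305.0 = 138.5·3.1037 − 305.0 = 124.861.
At 6421 K (t = 64.21):
  B = 138.5·ln(64.21 − 10) − 305.0 = 138.5·ln 54.21 − 305.0 = 138.5·3.9929 − 305.0 = 248.012.
Gain = 248.012 / 124.861 = 1.9863 → 1.986.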